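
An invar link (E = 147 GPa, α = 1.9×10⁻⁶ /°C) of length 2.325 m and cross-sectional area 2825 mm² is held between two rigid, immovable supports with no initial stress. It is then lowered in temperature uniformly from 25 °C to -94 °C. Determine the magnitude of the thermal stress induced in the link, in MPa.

With length fixed, the mechanical strain must cancel the thermal strain αΔT = 1.9×10⁻⁶ × 119 = 226.1×10⁻⁶.
The stress required to suppress this strain is σ = Eε = 147×10³ × 226.1×10⁻⁶ = 33.24 MPa, tensile since the link is trying to contract.

σ ≈ 33.2 MPa (tensile)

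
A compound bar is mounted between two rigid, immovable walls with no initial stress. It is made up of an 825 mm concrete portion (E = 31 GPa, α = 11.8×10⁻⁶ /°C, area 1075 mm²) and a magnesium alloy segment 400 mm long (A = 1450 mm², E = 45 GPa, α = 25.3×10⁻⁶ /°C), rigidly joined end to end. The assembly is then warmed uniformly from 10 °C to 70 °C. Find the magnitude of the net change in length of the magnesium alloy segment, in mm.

With the walls removed the bar would change length by δ_free = Σ αᵢΔT Lᵢ = 11.8×10⁻⁶×60×825 + 25.3×10⁻⁶×60×400 = 1.191 mm.
Since the ends are fixed, an axial force P builds up, equal in every segment, with P · Σ Lᵢ/(AᵢEᵢ) = δ_free.
Σ Lᵢ/(AᵢEᵢ) = 825/(1075×31×10³) + 400/(1450×45×10³) = 3.089×10⁻⁵ mm/N.
So P = 1.191 / 3.089×10⁻⁵ = 38.57 kN, compressive.
For the magnesium alloy segment, free thermal change = 25.3×10⁻⁶×60×400 = 0.6072 mm and elastic change from P = 38570×400/(1450×45×10³) = 0.2364 mm; these oppose, so the net change is 0.371 mm (segment lengthens).

|ΔL| ≈ 0.371 mm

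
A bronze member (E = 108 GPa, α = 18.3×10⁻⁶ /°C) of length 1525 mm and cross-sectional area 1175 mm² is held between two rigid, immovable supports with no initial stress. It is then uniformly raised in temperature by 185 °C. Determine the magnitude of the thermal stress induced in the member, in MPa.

The supports are rigid, so the total axial strain is zero. The restrained thermal strain is ε = αΔT = 18.3×10⁻⁶ × 185 = 3385.5×10⁻⁶.
Hence σ = E·αΔT = 108×10³ × 3385.5×10⁻⁶ = 365.6 MPa, compressive.

σ ≈ 366 MPa (compressive)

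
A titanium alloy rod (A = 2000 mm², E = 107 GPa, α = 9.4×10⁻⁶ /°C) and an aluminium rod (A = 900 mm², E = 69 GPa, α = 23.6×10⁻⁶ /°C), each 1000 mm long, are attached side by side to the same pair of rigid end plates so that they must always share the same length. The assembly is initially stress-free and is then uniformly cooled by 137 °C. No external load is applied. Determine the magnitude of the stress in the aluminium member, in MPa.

Equilibrium of a rigid end plate with no external load gives equal and opposite internal forces ±P in the two members. Since α_{aluminium} > α_{titanium alloy}, cooling drives the aluminium into tension and the titanium alloy into compression.
Setting the final lengths equal and cancelling L: (α₁ − α₂)ΔT = P/(A₁E₁) + P/(A₂E₂).
|α₁ − α₂|·ΔT = 14.2×10⁻⁶ × 137 = 0.001945.
1/(A₁E₁) + 1/(A₂E₂) = 1/(2000×107×10³) + 1/(900×69×10³) = 2.078×10⁻⁸ N⁻¹.
P = 0.001945 / 2.078×10⁻⁸ = 93640 N = 93.64 kN.
σ_{aluminium} = P/A₂ = 93640/900 = 104 MPa, tensile.

σ ≈ 104 MPa (tensile)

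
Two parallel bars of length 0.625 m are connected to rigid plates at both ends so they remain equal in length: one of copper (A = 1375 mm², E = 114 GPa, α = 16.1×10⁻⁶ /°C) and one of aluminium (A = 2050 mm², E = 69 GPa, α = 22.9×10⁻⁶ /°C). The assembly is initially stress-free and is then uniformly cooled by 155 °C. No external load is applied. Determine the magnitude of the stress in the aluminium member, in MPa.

σ ≈ 38.2 MPa (tensile)

Both members must finish at the same length. With the larger α, the aluminium tends to over-contract; the plates restrain it, putting the aluminium in tension and the copper in compression. With no external load the two internal forces are equal and opposite, magnitude P.
Setting the final lengths equal and cancelling L: (α₁ − α₂)ΔT = P/(A₁E₁) + P/(A₂E₂).
|α₁ − α₂|·ΔT = 6.8×10⁻⁶ × 155 = 0.001054.
1/(A₁E₁) + 1/(A₂E₂) = 1/(1375×114×10³) + 1/(2050×69×10³) = 1.345×10⁻⁸ N⁻¹.
So P = 0.001054 / 1.345×10⁻⁸ = 78.37 kN.
σ_{aluminium} = P/A₂ = 78370/2050 = 38.23 MPa, tensile.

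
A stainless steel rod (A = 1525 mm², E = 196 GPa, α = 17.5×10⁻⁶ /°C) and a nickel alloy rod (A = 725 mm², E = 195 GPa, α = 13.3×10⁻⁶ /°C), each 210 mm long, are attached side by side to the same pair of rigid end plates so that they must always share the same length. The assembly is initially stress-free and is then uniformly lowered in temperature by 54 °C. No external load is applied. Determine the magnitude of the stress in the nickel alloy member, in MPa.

σ ≈ 30 MPa (compressive)

The stainless steel has the larger α, so on cooling it would change length more than the nickel alloy if both were free. The rigid plates force a common final length, so the stainless steel is put into tension and the nickel alloy into compression, with equal and opposite forces P (no external load).
Compatibility of the two members (thermal + elastic change equal): (α₁ − α₂)ΔT = P·[1/(A₁E₁) + 1/(A₂E₂)].
|α₁ − α₂|·ΔT = 4.2×10⁻⁶ × 54 = 0.0002268.
1/(A₁E₁) + 1/(A₂E₂) = 1/(1525×196×10³) + 1/(725×195×10³) = 1.042×10⁻⁸ N⁻¹.
So P = 0.0002268 / 1.042×10⁻⁸ = 21.77 kN.
σ_{nickel alloy} = P/A₂ = 21770/725 = 30.02 MPa, compressive.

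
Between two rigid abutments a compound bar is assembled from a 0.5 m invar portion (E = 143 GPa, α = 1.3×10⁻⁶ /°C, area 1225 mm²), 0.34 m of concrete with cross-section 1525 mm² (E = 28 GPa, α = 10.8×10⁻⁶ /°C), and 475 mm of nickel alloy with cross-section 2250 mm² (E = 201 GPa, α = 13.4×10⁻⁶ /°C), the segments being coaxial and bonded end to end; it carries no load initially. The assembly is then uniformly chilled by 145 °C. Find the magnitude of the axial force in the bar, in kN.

With the walls removed the bar would change length by δ_free = Σ αᵢΔT Lᵢ = 1.3×10⁻⁶×145×500 + 10.8×10⁻⁶×145×340 + 13.4×10⁻⁶×145×475 = 1.55 mm.
Since the ends are fixed, an axial force P builds up, equal in every segment, with P · Σ Lᵢ/(AᵢEᵢ) = δ_free.
Σ Lᵢ/(AᵢEᵢ) = 500/(1225×143×10³) + 340/(1525×28×10³) + 475/(2250×201×10³) = 1.187×10⁻⁵ mm/N.
Hence P = δ_free / Σ(L/AE) = 1.55/1.187×10⁻⁵ = 130.6 kN (tensile).

P ≈ 131 kN (tensile)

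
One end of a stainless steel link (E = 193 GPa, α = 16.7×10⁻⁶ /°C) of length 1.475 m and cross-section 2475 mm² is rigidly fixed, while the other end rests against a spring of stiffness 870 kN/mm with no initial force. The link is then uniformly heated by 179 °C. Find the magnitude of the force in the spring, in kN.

P ≈ 1040 kN

The unrestrained thermal change is αΔT L = 16.7×10⁻⁶ × 179 × 1475 = 4.409 mm.
Let P be the compressive force at the spring. The link shortens elastically by PL/(AE) and the spring compresses by P/k; together these equal δ_free.
So P = δ_free / [L/(AE) + 1/k] = 4.409 / [ 1475/(2475×193×10³) + 1/(870×10³) ].
P = 4.409 / 4.237×10⁻⁶ = 1.041×10⁶ N.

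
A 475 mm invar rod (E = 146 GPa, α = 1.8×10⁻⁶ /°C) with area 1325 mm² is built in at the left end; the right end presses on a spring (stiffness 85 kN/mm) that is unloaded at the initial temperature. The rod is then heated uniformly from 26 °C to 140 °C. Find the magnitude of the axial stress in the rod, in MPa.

σ ≈ 5.17 MPa (compressive)

If the spring were absent the rod would lengthen by αΔT L = 1.8×10⁻⁶ × 114 × 475 = 0.09747 mm.
With a force P in the spring, the elastic change of the rod is PL/(AE) and that of the spring is P/k; compatibility requires their sum to equal δ_free.
So P = δ_free / [L/(AE) + 1/k] = 0.09747 / [ 475/(1325×146×10³) + 1/(85×10³) ].
P = 0.09747 / 1.422×10⁻⁵ = 6854 N.
σ = P/A = 6854/1325 = 5.173 MPa.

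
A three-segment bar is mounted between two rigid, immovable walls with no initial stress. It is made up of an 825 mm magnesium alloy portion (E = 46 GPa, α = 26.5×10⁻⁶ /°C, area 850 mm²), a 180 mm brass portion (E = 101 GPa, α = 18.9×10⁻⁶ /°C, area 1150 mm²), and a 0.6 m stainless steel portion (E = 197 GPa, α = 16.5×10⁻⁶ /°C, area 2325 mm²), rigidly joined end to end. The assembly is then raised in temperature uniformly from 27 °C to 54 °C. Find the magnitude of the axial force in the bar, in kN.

Free thermal expansion of the whole bar: Σ αᵢΔT Lᵢ = 26.5×10⁻⁶×27×825 + 18.9×10⁻⁶×27×180 + 16.5×10⁻⁶×27×600 = 0.9494 mm.
The rigid supports impose zero overall length change; the single axial force P common to all segments must satisfy P Σ Lᵢ/(AᵢEᵢ) = δ_free.
Σ Lᵢ/(AᵢEᵢ) = 825/(850×46×10³) + 180/(1150×101×10³) + 600/(2325×197×10³) = 2.396×10⁻⁵ mm/N.
So P = 0.9494 / 2.396×10⁻⁵ = 39.63 kN, compressive.

P ≈ 39.6 kN (compressive)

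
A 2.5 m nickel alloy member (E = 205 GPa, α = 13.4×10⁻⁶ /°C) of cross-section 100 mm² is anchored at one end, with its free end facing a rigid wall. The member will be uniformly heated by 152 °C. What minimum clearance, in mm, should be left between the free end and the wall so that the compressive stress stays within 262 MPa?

Free expansion if unrestrained: δ_free = αΔT L = 13.4×10⁻⁶ × 152 × 2500 = 5.092 mm.
At the allowable stress the elastic shortening the wall may impose is σL/E = 262 × 2500 / (205×10³) = 3.195 mm.
The gap must absorb the remainder: g_min = 5.092 − 3.195 = 1.897 mm.

g ≈ 1.9 mm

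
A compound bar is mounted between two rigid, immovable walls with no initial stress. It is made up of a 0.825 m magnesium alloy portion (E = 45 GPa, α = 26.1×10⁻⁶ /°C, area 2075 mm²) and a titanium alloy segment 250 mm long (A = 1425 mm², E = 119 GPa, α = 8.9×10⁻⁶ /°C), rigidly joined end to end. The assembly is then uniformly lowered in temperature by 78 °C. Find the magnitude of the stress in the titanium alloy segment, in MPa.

Free thermal contraction of the whole bar: Σ αᵢΔT Lᵢ = 26.1×10⁻⁶×78×825 + 8.9×10⁻⁶×78×250 = 1.853 mm.
The walls prevent any net length change, so an axial force P (same in every segment) develops. Compatibility: P · Σ Lᵢ/(AᵢEᵢ) = δ_free.
The series flexibility is Σ Lᵢ/(AᵢEᵢ) = 825/(2075×45×10³) + 250/(1425×119×10³) = 1.031×10⁻⁵ mm/N.
P = 1.853 / 1.031×10⁻⁵ = 179700 N = 179.7 kN, tensile.
σ_{titanium alloy} = P / A = 179700 / 1425 = 126.1 MPa.

σ ≈ 126 MPa (tensile)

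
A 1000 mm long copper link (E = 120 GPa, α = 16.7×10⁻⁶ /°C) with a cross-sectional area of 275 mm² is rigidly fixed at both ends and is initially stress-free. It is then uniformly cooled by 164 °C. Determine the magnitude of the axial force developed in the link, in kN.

Full restraint means ε = 0, so the stress is σ = EαΔT = 120×10³ × 16.7×10⁻⁶ × 164 = 328.7 MPa.
Then P = σA = 328.7 × 275 mm² = 90.38 kN, tensile.

P ≈ 90.4 kN (tensile)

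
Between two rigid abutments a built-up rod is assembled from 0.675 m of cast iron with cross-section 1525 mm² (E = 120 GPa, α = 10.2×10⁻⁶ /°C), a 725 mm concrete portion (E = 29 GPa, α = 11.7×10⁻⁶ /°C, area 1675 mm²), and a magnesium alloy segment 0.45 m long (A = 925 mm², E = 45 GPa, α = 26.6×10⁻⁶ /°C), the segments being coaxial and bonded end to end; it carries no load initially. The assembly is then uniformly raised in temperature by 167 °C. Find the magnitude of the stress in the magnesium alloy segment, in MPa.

σ ≈ 168 MPa (compressive)

If the supports were absent, the total length change would be Σ αᵢΔT Lᵢ = 10.2×10⁻⁶×167×675 + 11.7×10⁻⁶×167×725 + 26.6×10⁻⁶×167×450 = 4.565 mm.
Since the ends are fixed, an axial force P builds up, equal in every segment, with P · Σ Lᵢ/(AᵢEᵢ) = δ_free.
Σ Lᵢ/(AᵢEᵢ) = 675/(1525×120×10³) + 725/(1675×29×10³) + 450/(925×45×10³) = 2.942×10⁻⁵ mm/N.
P = 4.565 / 2.942×10⁻⁵ = 155200 N = 155.2 kN, compressive.
σ_{magnesium alloy} = P / A = 155200 / 925 = 167.7 MPa.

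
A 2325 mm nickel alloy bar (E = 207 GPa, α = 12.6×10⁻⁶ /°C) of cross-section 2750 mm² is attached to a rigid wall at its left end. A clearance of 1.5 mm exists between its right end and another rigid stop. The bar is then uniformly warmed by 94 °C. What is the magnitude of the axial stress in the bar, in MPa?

σ ≈ 112 MPa (compressive)

Unrestrained expansion: δ_free = αΔT L = 12.6×10⁻⁶ × 94 × 2325 = 2.754 mm.
The gap closes (δ_free > 1.5 mm) and the wall then resists a further 2.754 − 1.5 = 1.254 mm of expansion.
Compatibility: PL/(AE) = 1.254 mm, so σ = P/A = E × (1.254/2325) = 111.6 MPa.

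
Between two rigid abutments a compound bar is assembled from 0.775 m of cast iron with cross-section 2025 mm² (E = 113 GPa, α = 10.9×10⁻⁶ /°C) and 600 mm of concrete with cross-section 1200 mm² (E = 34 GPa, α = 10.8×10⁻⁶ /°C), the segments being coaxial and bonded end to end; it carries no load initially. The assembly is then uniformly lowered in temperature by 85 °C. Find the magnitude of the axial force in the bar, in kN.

If the supports were absent, the total length change would be Σ αᵢΔT Lᵢ = 10.9×10⁻⁶×85×775 + 10.8×10⁻⁶×85×600 = 1.269 mm.
Since the ends are fixed, an axial force P builds up, equal in every segment, with P · Σ Lᵢ/(AᵢEᵢ) = δ_free.
Σ Lᵢ/(AᵢEᵢ) = 775/(2025×113×10³) + 600/(1200×34×10³) = 1.809×10⁻⁵ mm/N.
P = 1.269 / 1.809×10⁻⁵ = 70130 N = 70.13 kN, tensile.

P ≈ 70.1 kN (tensile)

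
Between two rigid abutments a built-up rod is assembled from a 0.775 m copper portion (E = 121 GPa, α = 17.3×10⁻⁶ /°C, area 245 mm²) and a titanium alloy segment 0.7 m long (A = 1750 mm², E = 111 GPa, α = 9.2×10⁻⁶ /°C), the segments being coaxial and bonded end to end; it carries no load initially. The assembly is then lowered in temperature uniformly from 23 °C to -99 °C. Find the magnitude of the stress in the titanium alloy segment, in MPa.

With the walls removed the bar would change length by δ_free = Σ αᵢΔT Lᵢ = 17.3×10⁻⁶×122×775 + 9.2×10⁻⁶×122×700 = 2.421 mm.
The walls prevent any net length change, so an axial force P (same in every segment) develops. Compatibility: P · Σ Lᵢ/(AᵢEᵢ) = δ_free.
Σ Lᵢ/(AᵢEᵢ) = 775/(245×121×10³) + 700/(1750×111×10³) = 2.975×10⁻⁵ mm/N.
P = 2.421 / 2.975×10⁻⁵ = 81400 N = 81.4 kN, tensile.
σ_{titanium alloy} = P / A = 81400 / 1750 = 46.52 MPa.

σ ≈ 46.5 MPa (tensile)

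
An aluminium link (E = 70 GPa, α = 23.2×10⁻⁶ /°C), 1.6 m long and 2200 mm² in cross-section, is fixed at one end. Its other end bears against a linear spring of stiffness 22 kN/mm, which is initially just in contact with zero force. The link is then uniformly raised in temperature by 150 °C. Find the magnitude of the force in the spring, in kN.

P ≈ 99.7 kN

Free thermal expansion: δ_free = αΔT L = 23.2×10⁻⁶ × 150 × 1600 = 5.568 mm.
With a force P in the spring, the elastic change of the link is PL/(AE) and that of the spring is P/k; compatibility requires their sum to equal δ_free.
So P = δ_free / [L/(AE) + 1/k] = 5.568 / [ 1600/(2200×70×10³) + 1/(22×10³) ].
P = 5.568 / 5.584×10⁻⁵ = 99710 N.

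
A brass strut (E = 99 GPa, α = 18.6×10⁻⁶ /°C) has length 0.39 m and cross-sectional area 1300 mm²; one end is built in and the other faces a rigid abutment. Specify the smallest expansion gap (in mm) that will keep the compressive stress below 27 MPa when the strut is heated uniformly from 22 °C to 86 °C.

g ≈ 0.358 mm

Free expansion if unrestrained: δ_free = αΔT L = 18.6×10⁻⁶ × 64 × 390 = 0.4643 mm.
A stress of 27 MPa corresponds to the wall pushing the strut back by σL/E = 27×390/(99×10³) = 0.1064 mm.
So the gap has to take up the difference, g_min = δ_free − σL/E = 0.4643 − 0.1064 = 0.3579 mm.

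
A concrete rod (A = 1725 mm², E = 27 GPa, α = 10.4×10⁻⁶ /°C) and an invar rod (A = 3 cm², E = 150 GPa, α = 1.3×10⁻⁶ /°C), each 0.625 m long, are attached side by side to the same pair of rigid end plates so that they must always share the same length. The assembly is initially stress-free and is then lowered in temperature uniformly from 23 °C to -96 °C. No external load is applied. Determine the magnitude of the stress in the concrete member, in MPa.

The concrete has the larger α, so on cooling it would change length more than the invar if both were free. The rigid plates force a common final length, so the concrete is put into tension and the invar into compression, with equal and opposite forces P (no external load).
Compatibility of the two members (thermal + elastic change equal): (α₁ − α₂)ΔT = P·[1/(A₁E₁) + 1/(A₂E₂)].
|α₁ − α₂|·ΔT = 9.1×10⁻⁶ × 119 = 0.001083.
1/(A₁E₁) + 1/(A₂E₂) = 1/(1725×27×10³) + 1/(300×150×10³) = 4.369×10⁻⁸ N⁻¹.
So P = 0.001083 / 4.369×10⁻⁸ = 24.78 kN.
σ_{concrete} = P/A₁ = 24780/1725 = 14.37 MPa, tensile.

σ ≈ 14.4 MPa (tensile)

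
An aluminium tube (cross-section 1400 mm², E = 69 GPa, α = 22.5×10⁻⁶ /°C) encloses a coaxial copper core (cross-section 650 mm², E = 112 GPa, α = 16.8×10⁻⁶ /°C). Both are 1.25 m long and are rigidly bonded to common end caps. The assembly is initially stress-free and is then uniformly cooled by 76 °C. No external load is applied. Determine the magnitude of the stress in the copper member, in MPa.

σ ≈ 27.7 MPa (compressive)

The aluminium has the larger α, so on cooling it would change length more than the copper if both were free. The rigid plates force a common final length, so the aluminium is put into tension and the copper into compression, with equal and opposite forces P (no external load).
Setting the final lengths equal and cancelling L: (α₁ − α₂)ΔT = P/(A₁E₁) + P/(A₂E₂).
|α₁ − α₂|·ΔT = 5.7×10⁻⁶ × 76 = 0.0004332.
1/(A₁E₁) + 1/(A₂E₂) = 1/(1400×69×10³) + 1/(650×112×10³) = 2.409×10⁻⁸ N⁻¹.
P = 0.0004332 / 2.409×10⁻⁸ = 17980 N = 17.98 kN.
σ_{copper} = P/A₂ = 17980/650 = 27.67 MPa, compressive.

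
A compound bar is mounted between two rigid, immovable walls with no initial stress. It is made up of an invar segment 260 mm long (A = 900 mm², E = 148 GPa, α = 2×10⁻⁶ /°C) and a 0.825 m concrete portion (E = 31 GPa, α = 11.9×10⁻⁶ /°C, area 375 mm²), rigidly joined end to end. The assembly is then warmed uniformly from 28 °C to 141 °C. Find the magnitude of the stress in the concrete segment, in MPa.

If the supports were absent, the total length change would be Σ αᵢΔT Lᵢ = 2×10⁻⁶×113×260 + 11.9×10⁻⁶×113×825 = 1.168 mm.
The rigid supports impose zero overall length change; the single axial force P common to all segments must satisfy P Σ Lᵢ/(AᵢEᵢ) = δ_free.
The series flexibility is Σ Lᵢ/(AᵢEᵢ) = 260/(900×148×10³) + 825/(375×31×10³) = 7.292×10⁻⁵ mm/N.
P = 1.168 / 7.292×10⁻⁵ = 16020 N = 16.02 kN, compressive.
σ_{concrete} = P / A = 16020 / 375 = 42.72 MPa.

σ ≈ 42.7 MPa (compressive)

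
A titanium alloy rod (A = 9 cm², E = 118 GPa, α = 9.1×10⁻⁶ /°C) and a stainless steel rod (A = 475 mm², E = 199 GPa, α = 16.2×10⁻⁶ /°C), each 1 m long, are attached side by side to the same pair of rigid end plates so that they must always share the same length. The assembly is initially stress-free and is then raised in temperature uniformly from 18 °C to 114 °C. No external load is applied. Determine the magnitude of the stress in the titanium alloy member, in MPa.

Equilibrium of a rigid end plate with no external load gives equal and opposite internal forces ±P in the two members. Since α_{stainless steel} > α_{titanium alloy}, heating drives the stainless steel into compression and the titanium alloy into tension.
Setting the final lengths equal and cancelling L: (α₁ − α₂)ΔT = P/(A₁E₁) + P/(A₂E₂).
|α₁ − α₂|·ΔT = 7.1×10⁻⁶ × 96 = 0.0006816.
1/(A₁E₁) + 1/(A₂E₂) = 1/(900×118×10³) + 1/(475×199×10³) = 2×10⁻⁸ N⁻¹.
So P = 0.0006816 / 2×10⁻⁸ = 34.09 kN.
σ_{titanium alloy} = P/A₁ = 34090/900 = 37.88 MPa, tensile.

σ ≈ 37.9 MPa (tensile)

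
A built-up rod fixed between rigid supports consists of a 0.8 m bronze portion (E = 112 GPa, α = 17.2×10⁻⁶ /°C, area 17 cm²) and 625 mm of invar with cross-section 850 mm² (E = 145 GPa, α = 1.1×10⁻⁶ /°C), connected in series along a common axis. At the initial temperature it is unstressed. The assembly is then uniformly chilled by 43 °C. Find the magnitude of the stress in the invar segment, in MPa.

σ ≈ 78.8 MPa (tensile)

With the walls removed the bar would change length by δ_free = Σ αᵢΔT Lᵢ = 17.2×10⁻⁶×43×800 + 1.1×10⁻⁶×43×625 = 0.6212 mm.
The walls prevent any net length change, so an axial force P (same in every segment) develops. Compatibility: P · Σ Lᵢ/(AᵢEᵢ) = δ_free.
Σ Lᵢ/(AᵢEᵢ) = 800/(1700×112×10³) + 625/(850×145×10³) = 9.273×10⁻⁶ mm/N.
So P = 0.6212 / 9.273×10⁻⁶ = 67 kN, tensile.
σ_{invar} = P / A = 67000 / 850 = 78.82 MPa.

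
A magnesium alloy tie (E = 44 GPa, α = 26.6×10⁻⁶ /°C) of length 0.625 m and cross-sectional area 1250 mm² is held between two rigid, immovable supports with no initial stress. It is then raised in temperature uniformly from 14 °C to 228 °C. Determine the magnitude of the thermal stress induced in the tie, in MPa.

σ ≈ 250 MPa (compressive)

With length fixed, the mechanical strain must cancel the thermal strain αΔT = 26.6×10⁻⁶ × 214 = 5692.4×10⁻⁶.
The stress required to suppress this strain is σ = Eε = 44×10³ × 5692.4×10⁻⁶ = 250.5 MPa, compressive since the tie is trying to expand.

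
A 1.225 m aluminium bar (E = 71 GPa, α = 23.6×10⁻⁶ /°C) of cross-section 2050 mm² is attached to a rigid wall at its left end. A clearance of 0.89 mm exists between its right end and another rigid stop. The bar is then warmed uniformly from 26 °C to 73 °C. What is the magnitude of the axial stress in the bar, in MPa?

σ ≈ 27.2 MPa (compressive)

Free thermal elongation = αΔT L = 23.6×10⁻⁶ × 47 × 1225 = 1.359 mm.
After closing the 0.89 mm clearance, 1.359 − 0.89 = 0.4688 mm of expansion remains to be suppressed by the wall.
So σ = E(δ_free − g)/L = 71×10³ × 0.4688/1225 = 27.17 MPa.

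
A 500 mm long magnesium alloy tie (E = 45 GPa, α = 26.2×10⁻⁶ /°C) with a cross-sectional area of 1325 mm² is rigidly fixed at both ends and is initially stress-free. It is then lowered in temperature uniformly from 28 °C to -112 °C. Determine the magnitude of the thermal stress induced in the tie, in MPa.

σ ≈ 165 MPa (tensile)

Because both ends are immovable the net strain is zero, and the suppressed thermal strain is αΔT = 26.2×10⁻⁶ × 140 = 3668×10⁻⁶.
Hence σ = E·αΔT = 45×10³ × 3668×10⁻⁶ = 165.1 MPa, tensile.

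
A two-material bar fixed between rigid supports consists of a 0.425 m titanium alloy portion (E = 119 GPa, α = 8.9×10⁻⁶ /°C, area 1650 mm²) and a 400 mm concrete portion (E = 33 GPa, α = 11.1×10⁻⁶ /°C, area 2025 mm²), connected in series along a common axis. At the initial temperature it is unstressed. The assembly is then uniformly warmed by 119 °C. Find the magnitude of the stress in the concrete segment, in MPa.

σ ≈ 59.3 MPa (compressive)

With the walls removed the bar would change length by δ_free = Σ αᵢΔT Lᵢ = 8.9×10⁻⁶×119×425 + 11.1×10⁻⁶×119×400 = 0.9785 mm.
Since the ends are fixed, an axial force P builds up, equal in every segment, with P · Σ Lᵢ/(AᵢEᵢ) = δ_free.
The series flexibility is Σ Lᵢ/(AᵢEᵢ) = 425/(1650×119×10³) + 400/(2025×33×10³) = 8.15×10⁻⁶ mm/N.
So P = 0.9785 / 8.15×10⁻⁶ = 120.1 kN, compressive.
σ_{concrete} = P / A = 120100 / 2025 = 59.29 MPa.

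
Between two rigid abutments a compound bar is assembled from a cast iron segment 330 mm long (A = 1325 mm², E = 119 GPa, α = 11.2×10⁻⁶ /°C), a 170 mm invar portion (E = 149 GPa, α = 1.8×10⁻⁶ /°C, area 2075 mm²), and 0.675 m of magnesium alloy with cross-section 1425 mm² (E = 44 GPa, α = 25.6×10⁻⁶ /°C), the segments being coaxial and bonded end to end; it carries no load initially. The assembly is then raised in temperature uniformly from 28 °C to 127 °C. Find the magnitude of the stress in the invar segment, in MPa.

With the walls removed the bar would change length by δ_free = Σ αᵢΔT Lᵢ = 11.2×10⁻⁶×99×330 + 1.8×10⁻⁶×99×170 + 25.6×10⁻⁶×99×675 = 2.107 mm.
Since the ends are fixed, an axial force P builds up, equal in every segment, with P · Σ Lᵢ/(AᵢEᵢ) = δ_free.
The series flexibility is Σ Lᵢ/(AᵢEᵢ) = 330/(1325×119×10³) + 170/(2075×149×10³) + 675/(1425×44×10³) = 1.341×10⁻⁵ mm/N.
P = 2.107 / 1.341×10⁻⁵ = 157100 N = 157.1 kN, compressive.
σ_{invar} = P / A = 157100 / 2075 = 75.73 MPa.

σ ≈ 75.7 MPa (compressive)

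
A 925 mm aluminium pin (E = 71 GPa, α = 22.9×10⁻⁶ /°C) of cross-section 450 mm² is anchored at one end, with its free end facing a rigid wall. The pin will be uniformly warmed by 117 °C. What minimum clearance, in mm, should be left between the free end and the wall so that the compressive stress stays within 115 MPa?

g ≈ 0.98 mm

With no wall the pin would lengthen by αΔT L = 22.9×10⁻⁶ × 117 × 925 = 2.478 mm.
At the allowable stress the elastic shortening the wall may impose is σL/E = 115 × 925 / (71×10³) = 1.498 mm.
So the gap has to take up the difference, g_min = δ_free − σL/E = 2.478 − 1.498 = 0.9801 mm.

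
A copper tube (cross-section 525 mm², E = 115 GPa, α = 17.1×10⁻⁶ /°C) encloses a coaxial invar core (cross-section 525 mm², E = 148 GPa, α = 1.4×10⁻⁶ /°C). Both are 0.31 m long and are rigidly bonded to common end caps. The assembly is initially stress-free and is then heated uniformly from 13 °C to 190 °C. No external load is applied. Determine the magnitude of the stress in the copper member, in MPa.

σ ≈ 180 MPa (compressive)

The copper has the larger α, so on heating it would change length more than the invar if both were free. The rigid plates force a common final length, so the copper is put into compression and the invar into tension, with equal and opposite forces P (no external load).
Equating the net (thermal + elastic) strains gives |α₁ − α₂|·ΔT = P·[1/(A₁E₁) + 1/(A₂E₂)].
|α₁ − α₂|·ΔT = 15.7×10⁻⁶ × 177 = 0.002779.
1/(A₁E₁) + 1/(A₂E₂) = 1/(525×115×10³) + 1/(525×148×10³) = 2.943×10⁻⁸ N⁻¹.
P = 0.002779 / 2.943×10⁻⁸ = 94410 N = 94.41 kN.
σ_{copper} = P/A₁ = 94410/525 = 179.8 MPa, compressive.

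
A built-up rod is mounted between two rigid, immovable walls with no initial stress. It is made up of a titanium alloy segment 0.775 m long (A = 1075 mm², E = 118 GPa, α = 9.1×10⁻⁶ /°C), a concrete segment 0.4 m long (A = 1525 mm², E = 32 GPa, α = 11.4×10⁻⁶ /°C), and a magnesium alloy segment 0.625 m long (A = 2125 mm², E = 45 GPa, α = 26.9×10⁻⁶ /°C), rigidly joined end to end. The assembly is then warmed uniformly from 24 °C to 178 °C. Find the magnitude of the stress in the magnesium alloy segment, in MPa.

If the supports were absent, the total length change would be Σ αᵢΔT Lᵢ = 9.1×10⁻⁶×154×775 + 11.4×10⁻⁶×154×400 + 26.9×10⁻⁶×154×625 = 4.377 mm.
Since the ends are fixed, an axial force P builds up, equal in every segment, with P · Σ Lᵢ/(AᵢEᵢ) = δ_free.
Σ Lᵢ/(AᵢEᵢ) = 775/(1075×118×10³) + 400/(1525×32×10³) + 625/(2125×45×10³) = 2.084×10⁻⁵ mm/N.
So P = 4.377 / 2.084×10⁻⁵ = 210 kN, compressive.
σ_{magnesium alloy} = P / A = 210000 / 2125 = 98.84 MPa.

σ ≈ 98.8 MPa (compressive)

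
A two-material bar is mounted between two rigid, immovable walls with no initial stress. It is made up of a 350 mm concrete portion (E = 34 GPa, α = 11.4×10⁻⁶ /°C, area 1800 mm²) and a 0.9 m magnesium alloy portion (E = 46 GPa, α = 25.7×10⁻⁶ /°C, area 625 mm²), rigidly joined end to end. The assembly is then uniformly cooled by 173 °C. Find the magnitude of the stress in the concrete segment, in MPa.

With the walls removed the bar would change length by δ_free = Σ αᵢΔT Lᵢ = 11.4×10⁻⁶×173×350 + 25.7×10⁻⁶×173×900 = 4.692 mm.
The walls prevent any net length change, so an axial force P (same in every segment) develops. Compatibility: P · Σ Lᵢ/(AᵢEᵢ) = δ_free.
Σ Lᵢ/(AᵢEᵢ) = 350/(1800×34×10³) + 900/(625×46×10³) = 3.702×10⁻⁵ mm/N.
Hence P = δ_free / Σ(L/AE) = 4.692/3.702×10⁻⁵ = 126.7 kN (tensile).
σ_{concrete} = P / A = 126700 / 1800 = 70.4 MPa.

σ ≈ 70.4 MPa (tensile)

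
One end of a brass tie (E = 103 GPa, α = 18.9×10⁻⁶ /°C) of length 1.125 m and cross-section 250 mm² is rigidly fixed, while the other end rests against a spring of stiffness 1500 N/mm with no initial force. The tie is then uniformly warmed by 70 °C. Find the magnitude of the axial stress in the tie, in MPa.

The unrestrained thermal change is αΔT L = 18.9×10⁻⁶ × 70 × 1125 = 1.488 mm.
With a force P in the spring, the elastic change of the tie is PL/(AE) and that of the spring is P/k; compatibility requires their sum to equal δ_free.
So P = δ_free / [L/(AE) + 1/k] = 1.488 / [ 1125/(250×103×10³) + 1/(1500) ].
P = 1.488 / 0.0007104 = 2095 N.
σ = P/A = 2095/250 = 8.381 MPa.

σ ≈ 8.38 MPa (compressive)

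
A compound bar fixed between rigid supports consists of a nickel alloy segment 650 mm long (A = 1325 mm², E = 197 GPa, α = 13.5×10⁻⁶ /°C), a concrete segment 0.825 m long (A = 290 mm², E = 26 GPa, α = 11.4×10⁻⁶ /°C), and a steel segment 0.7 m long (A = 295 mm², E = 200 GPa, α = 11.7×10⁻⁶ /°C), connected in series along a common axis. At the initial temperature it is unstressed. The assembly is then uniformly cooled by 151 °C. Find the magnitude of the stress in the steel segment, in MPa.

Free thermal contraction of the whole bar: Σ αᵢΔT Lᵢ = 13.5×10⁻⁶×151×650 + 11.4×10⁻⁶×151×825 + 11.7×10⁻⁶×151×700 = 3.982 mm.
The rigid supports impose zero overall length change; the single axial force P common to all segments must satisfy P Σ Lᵢ/(AᵢEᵢ) = δ_free.
The series flexibility is Σ Lᵢ/(AᵢEᵢ) = 650/(1325×197×10³) + 825/(290×26×10³) + 700/(295×200×10³) = 0.0001238 mm/N.
Hence P = δ_free / Σ(L/AE) = 3.982/0.0001238 = 32.17 kN (tensile).
σ_{steel} = P / A = 32170 / 295 = 109.1 MPa.

σ ≈ 109 MPa (tensile)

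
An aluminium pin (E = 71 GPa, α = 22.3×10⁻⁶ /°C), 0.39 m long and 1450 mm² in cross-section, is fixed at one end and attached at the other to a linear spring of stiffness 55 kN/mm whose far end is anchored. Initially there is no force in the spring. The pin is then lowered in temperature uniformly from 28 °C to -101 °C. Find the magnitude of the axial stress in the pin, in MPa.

The unrestrained thermal change is αΔT L = 22.3×10⁻⁶ × 129 × 390 = 1.122 mm.
Let P be the tensile force in the spring. The pin extends elastically by PL/(AE) and the spring stretches by P/k; together these equal δ_free.
P [ L/(AE) + 1/k ] = δ_free → P [ 390/(1450×71×10³) + 1/(55×10³) ] = 1.122.
P = 1.122 / 2.197×10⁻⁵ = 51070 N.
σ = P/A = 51070/1450 = 35.22 MPa.

σ ≈ 35.2 MPa (tensile)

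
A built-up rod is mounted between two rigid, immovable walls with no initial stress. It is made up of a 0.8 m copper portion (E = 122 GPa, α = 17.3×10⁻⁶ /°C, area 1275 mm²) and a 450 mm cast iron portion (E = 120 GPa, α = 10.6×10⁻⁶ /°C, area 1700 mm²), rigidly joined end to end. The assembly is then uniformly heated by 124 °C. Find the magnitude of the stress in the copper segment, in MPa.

σ ≈ 246 MPa (compressive)

With the walls removed the bar would change length by δ_free = Σ αᵢΔT Lᵢ = 17.3×10⁻⁶×124×800 + 10.6×10⁻⁶×124×450 = 2.308 mm.
Since the ends are fixed, an axial force P builds up, equal in every segment, with P · Σ Lᵢ/(AᵢEᵢ) = δ_free.
Σ Lᵢ/(AᵢEᵢ) = 800/(1275×122×10³) + 450/(1700×120×10³) = 7.349×10⁻⁶ mm/N.
P = 2.308 / 7.349×10⁻⁶ = 314000 N = 314 kN, compressive.
σ_{copper} = P / A = 314000 / 1275 = 246.3 MPa.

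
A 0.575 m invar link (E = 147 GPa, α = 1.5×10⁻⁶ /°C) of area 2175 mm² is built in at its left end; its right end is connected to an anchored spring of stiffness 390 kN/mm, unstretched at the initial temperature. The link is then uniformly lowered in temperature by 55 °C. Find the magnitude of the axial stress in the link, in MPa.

σ ≈ 5 MPa (tensile)

The unrestrained thermal change is αΔT L = 1.5×10⁻⁶ × 55 × 575 = 0.04744 mm.
With a force P in the spring, the elastic change of the link is PL/(AE) and that of the spring is P/k; compatibility requires their sum to equal δ_free.
P [ L/(AE) + 1/k ] = δ_free → P [ 575/(2175×147×10³) + 1/(390×10³) ] = 0.04744.
P = 0.04744 / 4.363×10⁻⁶ = 10870 N.
σ = P/A = 10870/2175 = 4.999 MPa.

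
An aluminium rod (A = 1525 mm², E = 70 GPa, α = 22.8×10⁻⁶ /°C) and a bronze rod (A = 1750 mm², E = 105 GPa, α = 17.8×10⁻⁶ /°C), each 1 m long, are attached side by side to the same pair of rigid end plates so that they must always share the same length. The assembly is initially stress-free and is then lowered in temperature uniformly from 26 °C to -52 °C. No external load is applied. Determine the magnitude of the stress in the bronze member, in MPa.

σ ≈ 15 MPa (compressive)

The aluminium has the larger α, so on cooling it would change length more than the bronze if both were free. The rigid plates force a common final length, so the aluminium is put into tension and the bronze into compression, with equal and opposite forces P (no external load).
Setting the final lengths equal and cancelling L: (α₁ − α₂)ΔT = P/(A₁E₁) + P/(A₂E₂).
|α₁ − α₂|·ΔT = 5×10⁻⁶ × 78 = 0.00039.
1/(A₁E₁) + 1/(A₂E₂) = 1/(1525×70×10³) + 1/(1750×105×10³) = 1.481×10⁻⁸ N⁻¹.
So P = 0.00039 / 1.481×10⁻⁸ = 26.33 kN.
σ_{bronze} = P/A₂ = 26330/1750 = 15.05 MPa, compressive.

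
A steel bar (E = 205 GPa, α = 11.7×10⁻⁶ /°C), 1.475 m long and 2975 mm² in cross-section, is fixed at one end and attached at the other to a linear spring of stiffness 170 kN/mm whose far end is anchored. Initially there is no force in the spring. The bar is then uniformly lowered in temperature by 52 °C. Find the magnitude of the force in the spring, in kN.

If the spring were absent the bar would shorten by αΔT L = 11.7×10⁻⁶ × 52 × 1475 = 0.8974 mm.
With a force P in the spring, the elastic change of the bar is PL/(AE) and that of the spring is P/k; compatibility requires their sum to equal δ_free.
So P = δ_free / [L/(AE) + 1/k] = 0.8974 / [ 1475/(2975×205×10³) + 1/(170×10³) ].
P = 0.8974 / 8.301×10⁻⁶ = 108100 N.

P ≈ 108 kN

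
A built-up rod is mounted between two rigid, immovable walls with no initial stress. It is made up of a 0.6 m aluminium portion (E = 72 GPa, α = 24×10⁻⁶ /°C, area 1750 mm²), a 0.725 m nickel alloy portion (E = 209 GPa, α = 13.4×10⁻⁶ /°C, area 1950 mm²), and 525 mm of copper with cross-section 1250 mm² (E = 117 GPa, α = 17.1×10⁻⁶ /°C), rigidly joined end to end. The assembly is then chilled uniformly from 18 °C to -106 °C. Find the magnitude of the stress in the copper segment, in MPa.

Free thermal contraction of the whole bar: Σ αᵢΔT Lᵢ = 24×10⁻⁶×124×600 + 13.4×10⁻⁶×124×725 + 17.1×10⁻⁶×124×525 = 4.103 mm.
Since the ends are fixed, an axial force P builds up, equal in every segment, with P · Σ Lᵢ/(AᵢEᵢ) = δ_free.
The series flexibility is Σ Lᵢ/(AᵢEᵢ) = 600/(1750×72×10³) + 725/(1950×209×10³) + 525/(1250×117×10³) = 1.013×10⁻⁵ mm/N.
So P = 4.103 / 1.013×10⁻⁵ = 405.1 kN, tensile.
σ_{copper} = P / A = 405100 / 1250 = 324 MPa.

σ ≈ 324 MPa (tensile)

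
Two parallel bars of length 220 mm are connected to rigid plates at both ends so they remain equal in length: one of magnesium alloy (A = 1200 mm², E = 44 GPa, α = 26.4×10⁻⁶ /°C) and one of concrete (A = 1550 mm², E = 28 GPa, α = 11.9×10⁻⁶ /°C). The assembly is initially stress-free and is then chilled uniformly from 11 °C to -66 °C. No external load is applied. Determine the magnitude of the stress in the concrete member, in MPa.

Both members must finish at the same length. With the larger α, the magnesium alloy tends to over-contract; the plates restrain it, putting the magnesium alloy in tension and the concrete in compression. With no external load the two internal forces are equal and opposite, magnitude P.
Setting the final lengths equal and cancelling L: (α₁ − α₂)ΔT = P/(A₁E₁) + P/(A₂E₂).
|α₁ − α₂|·ΔT = 14.5×10⁻⁶ × 77 = 0.001116.
1/(A₁E₁) + 1/(A₂E₂) = 1/(1200×44×10³) + 1/(1550×28×10³) = 4.198×10⁻⁸ N⁻¹.
P = 0.001116 / 4.198×10⁻⁸ = 26600 N = 26.6 kN.
σ_{concrete} = P/A₂ = 26600/1550 = 17.16 MPa, compressive.

σ ≈ 17.2 MPa (compressive)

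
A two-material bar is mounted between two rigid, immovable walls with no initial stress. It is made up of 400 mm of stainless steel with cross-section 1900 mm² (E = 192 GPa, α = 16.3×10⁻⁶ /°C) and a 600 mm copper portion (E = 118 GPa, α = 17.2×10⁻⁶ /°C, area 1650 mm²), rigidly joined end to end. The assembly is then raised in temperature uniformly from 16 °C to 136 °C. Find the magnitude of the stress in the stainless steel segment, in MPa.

Free thermal expansion of the whole bar: Σ αᵢΔT Lᵢ = 16.3×10⁻⁶×120×400 + 17.2×10⁻⁶×120×600 = 2.021 mm.
The walls prevent any net length change, so an axial force P (same in every segment) develops. Compatibility: P · Σ Lᵢ/(AᵢEᵢ) = δ_free.
The series flexibility is Σ Lᵢ/(AᵢEᵢ) = 400/(1900×192×10³) + 600/(1650×118×10³) = 4.178×10⁻⁶ mm/N.
Hence P = δ_free / Σ(L/AE) = 2.021/4.178×10⁻⁶ = 483.7 kN (compressive).
σ_{stainless steel} = P / A = 483700 / 1900 = 254.6 MPa.

σ ≈ 255 MPa (compressive)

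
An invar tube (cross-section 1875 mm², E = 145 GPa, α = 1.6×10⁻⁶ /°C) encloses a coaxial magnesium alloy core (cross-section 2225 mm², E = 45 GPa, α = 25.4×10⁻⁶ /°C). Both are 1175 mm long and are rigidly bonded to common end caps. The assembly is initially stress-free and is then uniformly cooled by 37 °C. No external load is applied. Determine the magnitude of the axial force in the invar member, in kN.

Both members must finish at the same length. With the larger α, the magnesium alloy tends to over-contract; the plates restrain it, putting the magnesium alloy in tension and the invar in compression. With no external load the two internal forces are equal and opposite, magnitude P.
Setting the final lengths equal and cancelling L: (α₁ − α₂)ΔT = P/(A₁E₁) + P/(A₂E₂).
|α₁ − α₂|·ΔT = 23.8×10⁻⁶ × 37 = 0.0008806.
1/(A₁E₁) + 1/(A₂E₂) = 1/(1875×145×10³) + 1/(2225×45×10³) = 1.367×10⁻⁸ N⁻¹.
So P = 0.0008806 / 1.367×10⁻⁸ = 64.44 kN.

P ≈ 64.4 kN (compressive in the invar)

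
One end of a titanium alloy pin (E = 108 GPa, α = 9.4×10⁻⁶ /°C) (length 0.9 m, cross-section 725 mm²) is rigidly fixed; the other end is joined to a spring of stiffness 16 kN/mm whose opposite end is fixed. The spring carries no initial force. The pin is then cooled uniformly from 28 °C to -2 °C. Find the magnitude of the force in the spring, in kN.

P ≈ 3.43 kN

The unrestrained thermal change is αΔT L = 9.4×10⁻⁶ × 30 × 900 = 0.2538 mm.
With a force P in the spring, the elastic change of the pin is PL/(AE) and that of the spring is P/k; compatibility requires their sum to equal δ_free.
So P = δ_free / [L/(AE) + 1/k] = 0.2538 / [ 900/(725×108×10³) + 1/(16×10³) ].
P = 0.2538 / 7.399×10⁻⁵ = 3430 N.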